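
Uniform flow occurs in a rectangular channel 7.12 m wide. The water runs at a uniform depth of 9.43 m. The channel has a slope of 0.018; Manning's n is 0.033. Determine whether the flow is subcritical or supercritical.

Flow area A = b·y = 7.12 × 9.43 = 67.14 m². Wetted perimeter P = b + 2y = 7.12 + 2×9.43 = 25.98 m.
Hydraulic radius R = A/P = 67.14/25.98 = 2.584 m.
V = (1/n) R^(2/3) √S = (1/0.033) × 2.584^(2/3) × √0.018 = 7.656 m/s. Hydraulic depth D_h = A/T = 67.14/7.12 = 9.43 m.
Froude number Fr = V/√(g·D_h) = 7.656/√(9.81×9.43) = 0.796, which is less than 1, so the flow is subcritical.

subcritical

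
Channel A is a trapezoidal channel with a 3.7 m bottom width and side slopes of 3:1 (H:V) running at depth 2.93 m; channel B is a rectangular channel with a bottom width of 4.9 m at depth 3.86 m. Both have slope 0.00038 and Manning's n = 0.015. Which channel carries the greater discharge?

Channel A: With bottom width b = 3.7 m and side slope z = 3: A = (b + zy)y = (3.7 + 3×2.93)×2.93 = 36.6 m²; P = b + 2y√(1+z²) = 3.7 + 2×2.93×3.162 = 22.23 m. Hydraulic radius R = A/P = 36.6/22.23 = 1.646 m. Q_A = (1/0.015)·36.6·1.646^(2/3)·√0.00038 = 66.3 m³/s.
Channel B: Flow area A = b·y = 4.9 × 3.86 = 18.91 m². Wetted perimeter P = b + 2y = 4.9 + 2×3.86 = 12.62 m. Hydraulic radius R = A/P = 18.91/12.62 = 1.499 m. Q_B = (1/0.015)·18.91·1.499^(2/3)·√0.00038 = 32.19 m³/s.
Q_A = 66.3 m³/s vs Q_B = 32.19 m³/s, so channel A carries more.

channel A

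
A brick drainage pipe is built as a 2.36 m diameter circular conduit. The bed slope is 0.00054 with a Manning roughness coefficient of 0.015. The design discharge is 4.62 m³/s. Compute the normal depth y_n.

y_n = 1.87 m

Manning's equation rearranged: A R^(2/3) = nQ / (1·√S) = 0.015 × 4.62 / (√0.00054) = 2.982.
Try y = 1.6 m: A R^(2/3) = 2.469 — short.
Try y = 2.11 m: A R^(2/3) = 3.27 — over.
Try y = 1.87 m: A R^(2/3) = 2.979 — close enough.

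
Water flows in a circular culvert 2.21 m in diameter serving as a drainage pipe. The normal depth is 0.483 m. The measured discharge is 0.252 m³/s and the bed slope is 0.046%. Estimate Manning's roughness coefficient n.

For a circular section of diameter D = 2.21 m at depth y = 0.483 m, the central angle is θ = 2 arccos(1 − 2y/D) = 1.946 rad. Then A = (D²/8)(θ − sin θ) = 0.6199 m² and P = Dθ/2 = 2.15 m.
Hydraulic radius R = A/P = 0.6199/2.15 = 0.2883 m.
Rearranging Manning's equation: n = (1/Q) A R^(2/3) S^(1/2) = (1/0.252) × 0.6199 × 0.2883^(2/3) × √0.00046 = 0.023.

n = 0.023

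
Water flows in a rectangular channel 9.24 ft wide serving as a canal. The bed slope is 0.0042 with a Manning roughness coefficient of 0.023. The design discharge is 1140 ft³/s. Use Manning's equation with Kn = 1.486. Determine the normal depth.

y_n = 13 ft

Manning's equation rearranged: A R^(2/3) = nQ / (1.486·√S) = 0.023 × 1140 / (1.486 × √0.0042) = 272.3.
Try y = 16.5 ft: A R^(2/3) = 358.7 — high.
Try y = 9.33 ft: A R^(2/3) = 182.9 — low.
Try y = 13 ft: A R^(2/3) = 272.1 — ≈ 272.3.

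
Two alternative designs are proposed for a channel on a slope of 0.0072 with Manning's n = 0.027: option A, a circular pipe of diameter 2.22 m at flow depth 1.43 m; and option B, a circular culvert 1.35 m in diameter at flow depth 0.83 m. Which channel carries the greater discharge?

channel A

Channel A: For a circular section of diameter D = 2.22 m at depth y = 1.43 m, the central angle is θ = 2 arccos(1 − 2y/D) = 3.726 rad. Then A = (D²/8)(θ − sin θ) = 2.636 m² and P = Dθ/2 = 4.136 m. Hydraulic radius R = A/P = 2.636/4.136 = 0.6372 m. Q_A = (1/0.027)·2.636·0.6372^(2/3)·√0.0072 = 6.134 m³/s.
Channel B: For a circular section of diameter D = 1.35 m at depth y = 0.83 m, the central angle is θ = 2 arccos(1 − 2y/D) = 3.605 rad. Then A = (D²/8)(θ − sin θ) = 0.9231 m² and P = Dθ/2 = 2.433 m. Hydraulic radius R = A/P = 0.9231/2.433 = 0.3793 m. Q_B = (1/0.027)·0.9231·0.3793^(2/3)·√0.0072 = 1.52 m³/s.
Q_A = 6.134 m³/s vs Q_B = 1.52 m³/s, so channel A carries more.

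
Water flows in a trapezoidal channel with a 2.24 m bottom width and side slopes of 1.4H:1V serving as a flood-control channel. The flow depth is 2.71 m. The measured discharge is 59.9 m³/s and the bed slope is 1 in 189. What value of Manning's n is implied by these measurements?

With bottom width b = 2.24 m and side slope z = 1.4: A = (b + zy)y = (2.24 + 1.4×2.71)×2.71 = 16.35 m²; P = b + 2y√(1+z²) = 2.24 + 2×2.71×1.72 = 11.56 m.
Hydraulic radius R = A/P = 16.35/11.56 = 1.414 m.
Rearranging Manning's equation: n = (1/Q) A R^(2/3) S^(1/2) = (1/59.9) × 16.35 × 1.414^(2/3) × √0.005291 = 0.025.

n = 0.025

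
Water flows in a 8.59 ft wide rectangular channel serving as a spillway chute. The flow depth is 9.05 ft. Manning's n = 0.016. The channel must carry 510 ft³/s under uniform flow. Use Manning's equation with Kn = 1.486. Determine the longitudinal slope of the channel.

Flow area A = b·y = 8.59 × 9.05 = 77.74 ft². Wetted perimeter P = b + 2y = 8.59 + 2×9.05 = 26.69 ft.
Hydraulic radius R = A/P = 77.74/26.69 = 2.913 ft.
From Manning's equation, S = [nQ / (1.486 A R^(2/3))]² = [0.016 × 510 / (1.486 × 77.74 × 2.913^(2/3))]² = 0.0012.

S = 0.0012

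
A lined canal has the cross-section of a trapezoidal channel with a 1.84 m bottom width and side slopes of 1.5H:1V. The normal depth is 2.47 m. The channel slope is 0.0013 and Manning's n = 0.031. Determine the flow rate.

Q = 18.7 m³/s

With bottom width b = 1.84 m and side slope z = 1.5: A = (b + zy)y = (1.84 + 1.5×2.47)×2.47 = 13.7 m²; P = b + 2y√(1+z²) = 1.84 + 2×2.47×1.803 = 10.75 m.
Hydraulic radius R = A/P = 13.7/10.75 = 1.275 m.
Manning's equation: Q = (1/n) A R^(2/3) S^(1/2) = (1/0.031) × 13.7 × 1.275^(2/3) × 0.0013^(1/2) = 18.7 m³/s.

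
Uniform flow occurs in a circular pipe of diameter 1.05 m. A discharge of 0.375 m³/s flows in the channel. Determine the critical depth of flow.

At critical depth, Q² T / (g A³) = 1, i.e. A³/T = Q²/g = 0.375²/9.81 = 0.01433.
Trying y = 0.384 m: A³/T = 0.0233 — high.
Trying y = 0.273 m: A³/T = 0.006215 — low.
Trying y = 0.339 m: A³/T = 0.0144 — matches.

y_c = 0.339 m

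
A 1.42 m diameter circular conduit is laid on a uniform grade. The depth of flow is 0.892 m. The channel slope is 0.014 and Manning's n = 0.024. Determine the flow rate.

For a circular section of diameter D = 1.42 m at depth y = 0.892 m, the central angle is θ = 2 arccos(1 − 2y/D) = 3.66 rad. Then A = (D²/8)(θ − sin θ) = 1.047 m² and P = Dθ/2 = 2.599 m.
Hydraulic radius R = A/P = 1.047/2.599 = 0.4031 m.
Manning's equation: Q = (1/n) A R^(2/3) S^(1/2) = (1/0.024) × 1.047 × 0.4031^(2/3) × 0.014^(1/2) = 2.82 m³/s.

Q = 2.82 m³/s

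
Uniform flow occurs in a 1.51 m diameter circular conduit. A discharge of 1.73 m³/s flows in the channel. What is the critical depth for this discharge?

At critical depth, Q² T / (g A³) = 1, i.e. A³/T = Q²/g = 1.73²/9.81 = 0.3051.
At y = 0.562 m: A³/T = 0.1533 — low.
At y = 0.798 m: A³/T = 0.5874 — high.
At y = 0.672 m: A³/T = 0.3046 — ≈ 0.3051.

y_c = 0.672 m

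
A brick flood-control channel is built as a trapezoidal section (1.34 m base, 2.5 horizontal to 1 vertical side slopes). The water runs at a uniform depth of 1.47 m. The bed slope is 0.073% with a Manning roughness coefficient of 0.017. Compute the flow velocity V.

V = 1.37 m/s

With bottom width b = 1.34 m and side slope z = 2.5: A = (b + zy)y = (1.34 + 2.5×1.47)×1.47 = 7.372 m²; P = b + 2y√(1+z²) = 1.34 + 2×1.47×2.693 = 9.256 m.
Hydraulic radius R = A/P = 7.372/9.256 = 0.7964 m.
From Manning's equation, V = (1/n) R^(2/3) S^(1/2) = (1/0.017) × 0.7964^(2/3) × 0.00073^(1/2) = 1.37 m/s.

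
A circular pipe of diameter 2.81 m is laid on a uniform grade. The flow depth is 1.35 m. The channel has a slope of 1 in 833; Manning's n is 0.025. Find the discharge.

For a circular section of diameter D = 2.81 m at depth y = 1.35 m, the central angle is θ = 2 arccos(1 − 2y/D) = 3.063 rad. Then A = (D²/8)(θ − sin θ) = 2.946 m² and P = Dθ/2 = 4.304 m.
Hydraulic radius R = A/P = 2.946/4.304 = 0.6846 m.
Manning's equation: Q = (1/n) A R^(2/3) S^(1/2) = (1/0.025) × 2.946 × 0.6846^(2/3) × 0.0012^(1/2) = 3.17 m³/s.

Q = 3.17 m³/s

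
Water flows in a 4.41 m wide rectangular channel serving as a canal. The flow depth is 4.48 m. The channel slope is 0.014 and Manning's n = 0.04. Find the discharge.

Q = 75.8 m³/s

Flow area A = b·y = 4.41 × 4.48 = 19.76 m². Wetted perimeter P = b + 2y = 4.41 + 2×4.48 = 13.37 m.
Hydraulic radius R = A/P = 19.76/13.37 = 1.478 m.
Manning's equation: Q = (1/n) A R^(2/3) S^(1/2) = (1/0.04) × 19.76 × 1.478^(2/3) × 0.014^(1/2) = 75.8 m³/s.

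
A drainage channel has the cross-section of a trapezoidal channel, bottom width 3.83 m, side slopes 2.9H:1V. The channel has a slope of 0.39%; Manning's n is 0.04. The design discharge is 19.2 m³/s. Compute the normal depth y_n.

Manning's equation rearranged: A R^(2/3) = nQ / (1·√S) = 0.04 × 19.2 / (√0.0039) = 12.3.
Trying y = 1.3 m: A R^(2/3) = 8.774 — too small.
Trying y = 1.93 m: A R^(2/3) = 20.1 — too large.
Trying y = 1.53 m: A R^(2/3) = 12.28 — matches.

y_n = 1.53 m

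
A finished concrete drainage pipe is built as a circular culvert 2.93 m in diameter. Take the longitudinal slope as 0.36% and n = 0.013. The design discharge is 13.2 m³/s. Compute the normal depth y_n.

y_n = 1.5 m

Manning's equation rearranged: A R^(2/3) = nQ / (1·√S) = 0.013 × 13.2 / (√0.0036) = 2.86.
Trying y = 1.15 m: A R^(2/3) = 1.783 — low.
Trying y = 1.84 m: A R^(2/3) = 3.942 — high.
Trying y = 1.5 m: A R^(2/3) = 2.851 — close enough.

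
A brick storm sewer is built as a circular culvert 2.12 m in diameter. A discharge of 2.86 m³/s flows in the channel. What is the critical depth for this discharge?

At critical depth, Q² T / (g A³) = 1, i.e. A³/T = Q²/g = 2.86²/9.81 = 0.8338.
Try y = 0.937 m: A³/T = 1.618 — over.
Try y = 0.588 m: A³/T = 0.2681 — short.
Try y = 0.788 m: A³/T = 0.8322 — ≈ 0.8338.

y_c = 0.788 m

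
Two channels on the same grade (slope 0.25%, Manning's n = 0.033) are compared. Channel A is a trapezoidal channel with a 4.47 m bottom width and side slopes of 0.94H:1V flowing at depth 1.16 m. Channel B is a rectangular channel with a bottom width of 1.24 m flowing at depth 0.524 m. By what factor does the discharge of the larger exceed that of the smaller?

20.5

Channel A: With bottom width b = 4.47 m and side slope z = 0.94: A = (b + zy)y = (4.47 + 0.94×1.16)×1.16 = 6.45 m²; P = b + 2y√(1+z²) = 4.47 + 2×1.16×1.372 = 7.654 m. Hydraulic radius R = A/P = 6.45/7.654 = 0.8427 m. Q_A = (1/0.033)·6.45·0.8427^(2/3)·√0.0025 = 8.719 m³/s.
Channel B: Flow area A = b·y = 1.24 × 0.524 = 0.6498 m². Wetted perimeter P = b + 2y = 1.24 + 2×0.524 = 2.288 m. Hydraulic radius R = A/P = 0.6498/2.288 = 0.284 m. Q_B = (1/0.033)·0.6498·0.284^(2/3)·√0.0025 = 0.4253 m³/s.
The larger discharge is 8.719 m³/s and the smaller is 0.4253 m³/s; the ratio is 20.5.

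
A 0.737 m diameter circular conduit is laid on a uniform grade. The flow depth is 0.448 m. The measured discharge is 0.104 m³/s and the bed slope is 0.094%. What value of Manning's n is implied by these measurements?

n = 0.0279

For a circular section of diameter D = 0.737 m at depth y = 0.448 m, the central angle is θ = 2 arccos(1 − 2y/D) = 3.576 rad. Then A = (D²/8)(θ − sin θ) = 0.2714 m² and P = Dθ/2 = 1.318 m.
Hydraulic radius R = A/P = 0.2714/1.318 = 0.206 m.
Rearranging Manning's equation: n = (1/Q) A R^(2/3) S^(1/2) = (1/0.104) × 0.2714 × 0.206^(2/3) × √0.00094 = 0.0279.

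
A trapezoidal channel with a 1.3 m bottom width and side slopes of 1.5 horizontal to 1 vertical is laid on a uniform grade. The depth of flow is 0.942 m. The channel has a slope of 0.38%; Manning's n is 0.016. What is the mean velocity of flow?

With bottom width b = 1.3 m and side slope z = 1.5: A = (b + zy)y = (1.3 + 1.5×0.942)×0.942 = 2.556 m²; P = b + 2y√(1+z²) = 1.3 + 2×0.942×1.803 = 4.696 m.
Hydraulic radius R = A/P = 2.556/4.696 = 0.5442 m.
From Manning's equation, V = (1/n) R^(2/3) S^(1/2) = (1/0.016) × 0.5442^(2/3) × 0.0038^(1/2) = 2.57 m/s.

V = 2.57 m/s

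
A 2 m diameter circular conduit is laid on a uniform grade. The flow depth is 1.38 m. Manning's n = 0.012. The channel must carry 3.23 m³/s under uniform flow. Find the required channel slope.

For a circular section of diameter D = 2 m at depth y = 1.38 m, the central angle is θ = 2 arccos(1 − 2y/D) = 3.921 rad. Then A = (D²/8)(θ − sin θ) = 2.312 m² and P = Dθ/2 = 3.921 m.
Hydraulic radius R = A/P = 2.312/3.921 = 0.5896 m.
From Manning's equation, S = [nQ / (1 A R^(2/3))]² = [0.012 × 3.23 / (1 × 2.312 × 0.5896^(2/3))]² = 0.000568.

S = 0.000568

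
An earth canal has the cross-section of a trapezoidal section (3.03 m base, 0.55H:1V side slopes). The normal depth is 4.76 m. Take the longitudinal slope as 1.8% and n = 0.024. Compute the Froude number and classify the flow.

supercritical

With bottom width b = 3.03 m and side slope z = 0.55: A = (b + zy)y = (3.03 + 0.55×4.76)×4.76 = 26.88 m²; P = b + 2y√(1+z²) = 3.03 + 2×4.76×1.141 = 13.89 m.
Hydraulic radius R = A/P = 26.88/13.89 = 1.935 m.
V = (1/n) R^(2/3) √S = (1/0.024) × 1.935^(2/3) × √0.018 = 8.68 m/s. Hydraulic depth D_h = A/T = 26.88/8.266 = 3.252 m.
Froude number Fr = V/√(g·D_h) = 8.68/√(9.81×3.252) = 1.54, which is greater than 1, so the flow is supercritical.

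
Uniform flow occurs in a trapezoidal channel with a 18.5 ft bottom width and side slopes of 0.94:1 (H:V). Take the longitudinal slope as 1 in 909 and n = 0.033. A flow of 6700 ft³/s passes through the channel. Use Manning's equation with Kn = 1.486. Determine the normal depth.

y_n = 22.6 ft

Manning's equation rearranged: A R^(2/3) = nQ / (1.486·√S) = 0.033 × 6700 / (1.486 × √0.0011) = 4486.
Trying y = 28.1 ft: A R^(2/3) = 7048 — too large.
Trying y = 16.9 ft: A R^(2/3) = 2506 — too small.
Trying y = 22.6 ft: A R^(2/3) = 4484 — matches.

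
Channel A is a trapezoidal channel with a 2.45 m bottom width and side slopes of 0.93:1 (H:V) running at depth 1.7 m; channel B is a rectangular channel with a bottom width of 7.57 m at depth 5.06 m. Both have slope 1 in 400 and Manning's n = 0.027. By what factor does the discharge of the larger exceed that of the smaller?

9.57

Channel A: With bottom width b = 2.45 m and side slope z = 0.93: A = (b + zy)y = (2.45 + 0.93×1.7)×1.7 = 6.853 m²; P = b + 2y√(1+z²) = 2.45 + 2×1.7×1.366 = 7.093 m. Hydraulic radius R = A/P = 6.853/7.093 = 0.9661 m. Q_A = (1/0.027)·6.853·0.9661^(2/3)·√0.0025 = 12.4 m³/s.
Channel B: Flow area A = b·y = 7.57 × 5.06 = 38.3 m². Wetted perimeter P = b + 2y = 7.57 + 2×5.06 = 17.69 m. Hydraulic radius R = A/P = 38.3/17.69 = 2.165 m. Q_B = (1/0.027)·38.3·2.165^(2/3)·√0.0025 = 118.7 m³/s.
The larger discharge is 118.7 m³/s and the smaller is 12.4 m³/s; the ratio is 9.57.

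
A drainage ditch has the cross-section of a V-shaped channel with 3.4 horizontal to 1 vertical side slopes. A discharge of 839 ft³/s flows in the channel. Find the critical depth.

y_c = 5.19 ft

At critical depth, Q² T / (g A³) = 1, i.e. A³/T = Q²/g = 839²/32.2 = 21860.
Trying y = 4.64 ft: A³/T = 12430 — short.
Trying y = 5.19 ft: A³/T = 21770 — close enough.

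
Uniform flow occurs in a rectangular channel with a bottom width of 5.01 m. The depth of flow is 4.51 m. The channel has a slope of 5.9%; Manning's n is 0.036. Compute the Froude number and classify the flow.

supercritical

Flow area A = b·y = 5.01 × 4.51 = 22.6 m². Wetted perimeter P = b + 2y = 5.01 + 2×4.51 = 14.03 m.
Hydraulic radius R = A/P = 22.6/14.03 = 1.61 m.
V = (1/n) R^(2/3) √S = (1/0.036) × 1.61^(2/3) × √0.059 = 9.27 m/s. Hydraulic depth D_h = A/T = 22.6/5.01 = 4.51 m.
Froude number Fr = V/√(g·D_h) = 9.27/√(9.81×4.51) = 1.39, which is greater than 1, so the flow is supercritical.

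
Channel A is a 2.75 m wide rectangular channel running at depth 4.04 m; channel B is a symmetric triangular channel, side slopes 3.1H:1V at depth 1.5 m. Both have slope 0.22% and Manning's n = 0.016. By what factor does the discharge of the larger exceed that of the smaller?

Channel A: Flow area A = b·y = 2.75 × 4.04 = 11.11 m². Wetted perimeter P = b + 2y = 2.75 + 2×4.04 = 10.83 m. Hydraulic radius R = A/P = 11.11/10.83 = 1.026 m. Q_A = (1/0.016)·11.11·1.026^(2/3)·√0.0022 = 33.13 m³/s.
Channel B: For a triangular section with side slope z = 3.1: A = zy² = 3.1×1.5² = 6.975 m²; P = 2y√(1+z²) = 2×1.5×3.257 = 9.772 m. Hydraulic radius R = A/P = 6.975/9.772 = 0.7138 m. Q_B = (1/0.016)·6.975·0.7138^(2/3)·√0.0022 = 16.33 m³/s.
The larger discharge is 33.13 m³/s and the smaller is 16.33 m³/s; the ratio is 2.03.

2.03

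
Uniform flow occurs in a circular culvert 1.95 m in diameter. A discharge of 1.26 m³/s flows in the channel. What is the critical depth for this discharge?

At critical depth, Q² T / (g A³) = 1, i.e. A³/T = Q²/g = 1.26²/9.81 = 0.1618.
Try y = 0.438 m: A³/T = 0.07761 — low.
Try y = 0.601 m: A³/T = 0.2658 — high.
Try y = 0.529 m: A³/T = 0.162 — close enough.

y_c = 0.529 m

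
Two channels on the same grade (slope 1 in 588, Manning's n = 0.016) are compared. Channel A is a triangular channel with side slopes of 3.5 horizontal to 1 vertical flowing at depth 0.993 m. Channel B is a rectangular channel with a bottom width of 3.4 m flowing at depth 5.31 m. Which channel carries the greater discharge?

Channel A: For a triangular section with side slope z = 3.5: A = zy² = 3.5×0.993² = 3.451 m²; P = 2y√(1+z²) = 2×0.993×3.64 = 7.229 m. Hydraulic radius R = A/P = 3.451/7.229 = 0.4774 m. Q_A = (1/0.016)·3.451·0.4774^(2/3)·√0.001701 = 5.433 m³/s.
Channel B: Flow area A = b·y = 3.4 × 5.31 = 18.05 m². Wetted perimeter P = b + 2y = 3.4 + 2×5.31 = 14.02 m. Hydraulic radius R = A/P = 18.05/14.02 = 1.288 m. Q_B = (1/0.016)·18.05·1.288^(2/3)·√0.001701 = 55.08 m³/s.
Q_A = 5.433 m³/s vs Q_B = 55.08 m³/s, so channel B carries more.

channel B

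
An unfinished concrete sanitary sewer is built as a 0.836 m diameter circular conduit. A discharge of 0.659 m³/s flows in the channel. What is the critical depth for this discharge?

At critical depth, Q² T / (g A³) = 1, i.e. A³/T = Q²/g = 0.659²/9.81 = 0.04427.
At y = 0.358 m: A³/T = 0.01367 — low.
At y = 0.539 m: A³/T = 0.06547 — high.
At y = 0.487 m: A³/T = 0.04433 — ≈ 0.04427.

y_c = 0.487 m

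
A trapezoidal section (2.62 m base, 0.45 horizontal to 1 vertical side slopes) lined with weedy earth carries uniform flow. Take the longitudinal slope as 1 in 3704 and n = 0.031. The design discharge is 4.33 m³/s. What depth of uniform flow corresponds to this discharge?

y_n = 2.18 m

Manning's equation rearranged: A R^(2/3) = nQ / (1·√S) = 0.031 × 4.33 / (√0.00027) = 8.169.
Try y = 1.93 m: A R^(2/3) = 6.654 — too small.
Try y = 2.57 m: A R^(2/3) = 10.81 — too large.
Try y = 2.18 m: A R^(2/3) = 8.165 — close enough.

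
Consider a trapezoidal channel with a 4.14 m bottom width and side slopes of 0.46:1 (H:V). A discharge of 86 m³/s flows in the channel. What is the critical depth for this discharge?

y_c = 3.12 m

At critical depth, Q² T / (g A³) = 1, i.e. A³/T = Q²/g = 86²/9.81 = 753.9.
Trying y = 3.78 m: A³/T = 1441 — high.
Trying y = 2.17 m: A³/T = 225.9 — low.
Trying y = 3.12 m: A³/T = 750.8 — close enough.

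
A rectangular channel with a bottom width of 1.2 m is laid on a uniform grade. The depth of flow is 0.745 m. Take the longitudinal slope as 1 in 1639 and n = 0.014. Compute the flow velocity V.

Flow area A = b·y = 1.2 × 0.745 = 0.894 m². Wetted perimeter P = b + 2y = 1.2 + 2×0.745 = 2.69 m.
Hydraulic radius R = A/P = 0.894/2.69 = 0.3323 m.
From Manning's equation, V = (1/n) R^(2/3) S^(1/2) = (1/0.014) × 0.3323^(2/3) × 0.0006101^(1/2) = 0.847 m/s.

V = 0.847 m/s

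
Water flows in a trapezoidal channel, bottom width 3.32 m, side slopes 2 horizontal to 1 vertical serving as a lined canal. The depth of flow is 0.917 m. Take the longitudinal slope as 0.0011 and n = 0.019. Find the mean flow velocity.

V = 1.29 m/s

With bottom width b = 3.32 m and side slope z = 2: A = (b + zy)y = (3.32 + 2×0.917)×0.917 = 4.726 m²; P = b + 2y√(1+z²) = 3.32 + 2×0.917×2.236 = 7.421 m.
Hydraulic radius R = A/P = 4.726/7.421 = 0.6369 m.
From Manning's equation, V = (1/n) R^(2/3) S^(1/2) = (1/0.019) × 0.6369^(2/3) × 0.0011^(1/2) = 1.29 m/s.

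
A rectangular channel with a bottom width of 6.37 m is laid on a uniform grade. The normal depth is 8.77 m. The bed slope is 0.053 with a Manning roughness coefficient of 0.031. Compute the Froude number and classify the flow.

Flow area A = b·y = 6.37 × 8.77 = 55.86 m². Wetted perimeter P = b + 2y = 6.37 + 2×8.77 = 23.91 m.
Hydraulic radius R = A/P = 55.86/23.91 = 2.336 m.
V = (1/n) R^(2/3) √S = (1/0.031) × 2.336^(2/3) × √0.053 = 13.08 m/s. Hydraulic depth D_h = A/T = 55.86/6.37 = 8.77 m.
Froude number Fr = V/√(g·D_h) = 13.08/√(9.81×8.77) = 1.41, which is greater than 1, so the flow is supercritical.

supercritical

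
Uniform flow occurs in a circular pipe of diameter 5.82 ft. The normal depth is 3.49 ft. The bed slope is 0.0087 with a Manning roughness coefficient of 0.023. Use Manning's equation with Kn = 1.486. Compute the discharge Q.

Q = 138 ft³/s

For a circular section of diameter D = 5.82 ft at depth y = 3.49 ft, the central angle is θ = 2 arccos(1 − 2y/D) = 3.543 rad. Then A = (D²/8)(θ − sin θ) = 16.65 ft² and P = Dθ/2 = 10.31 ft.
Hydraulic radius R = A/P = 16.65/10.31 = 1.615 ft.
Manning's equation: Q = (1.486/n) A R^(2/3) S^(1/2) = (1.486/0.023) × 16.65 × 1.615^(2/3) × 0.0087^(1/2) = 138 ft³/s.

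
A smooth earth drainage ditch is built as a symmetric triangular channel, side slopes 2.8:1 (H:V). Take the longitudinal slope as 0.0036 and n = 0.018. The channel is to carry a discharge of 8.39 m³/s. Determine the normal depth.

Manning's equation rearranged: A R^(2/3) = nQ / (1·√S) = 0.018 × 8.39 / (√0.0036) = 2.517.
At y = 1.34 m: A R^(2/3) = 3.699 — high.
At y = 0.829 m: A R^(2/3) = 1.028 — low.
At y = 1.16 m: A R^(2/3) = 2.518 — close enough.

y_n = 1.16 m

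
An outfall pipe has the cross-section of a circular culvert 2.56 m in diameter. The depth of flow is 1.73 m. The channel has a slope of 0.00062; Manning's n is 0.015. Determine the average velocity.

For a circular section of diameter D = 2.56 m at depth y = 1.73 m, the central angle is θ = 2 arccos(1 − 2y/D) = 3.86 rad. Then A = (D²/8)(θ − sin θ) = 3.701 m² and P = Dθ/2 = 4.941 m.
Hydraulic radius R = A/P = 3.701/4.941 = 0.7491 m.
From Manning's equation, V = (1/n) R^(2/3) S^(1/2) = (1/0.015) × 0.7491^(2/3) × 0.00062^(1/2) = 1.37 m/s.

V = 1.37 m/s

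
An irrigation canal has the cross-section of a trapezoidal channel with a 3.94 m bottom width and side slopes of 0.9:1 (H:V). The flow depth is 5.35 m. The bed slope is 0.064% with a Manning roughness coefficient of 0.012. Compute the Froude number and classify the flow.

subcritical

With bottom width b = 3.94 m and side slope z = 0.9: A = (b + zy)y = (3.94 + 0.9×5.35)×5.35 = 46.84 m²; P = b + 2y√(1+z²) = 3.94 + 2×5.35×1.345 = 18.34 m.
Hydraulic radius R = A/P = 46.84/18.34 = 2.555 m.
V = (1/n) R^(2/3) √S = (1/0.012) × 2.555^(2/3) × √0.00064 = 3.94 m/s. Hydraulic depth D_h = A/T = 46.84/13.57 = 3.452 m.
Froude number Fr = V/√(g·D_h) = 3.94/√(9.81×3.452) = 0.677, which is less than 1, so the flow is subcritical.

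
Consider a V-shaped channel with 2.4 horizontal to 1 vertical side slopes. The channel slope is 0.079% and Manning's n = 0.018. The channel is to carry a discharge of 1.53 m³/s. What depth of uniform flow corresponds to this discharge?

Manning's equation rearranged: A R^(2/3) = nQ / (1·√S) = 0.018 × 1.53 / (√0.00079) = 0.9798.
Trying y = 0.65 m: A R^(2/3) = 0.4544 — low.
Trying y = 1.08 m: A R^(2/3) = 1.76 — high.
Trying y = 0.867 m: A R^(2/3) = 0.9796 — matches.

y_n = 0.867 m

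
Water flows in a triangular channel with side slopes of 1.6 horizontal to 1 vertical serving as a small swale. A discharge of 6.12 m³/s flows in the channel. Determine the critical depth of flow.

y_c = 1.24 m

At critical depth, Q² T / (g A³) = 1, i.e. A³/T = Q²/g = 6.12²/9.81 = 3.818.
At y = 1.49 m: A³/T = 9.4 — high.
At y = 0.98 m: A³/T = 1.157 — low.
At y = 1.24 m: A³/T = 3.752 — close enough.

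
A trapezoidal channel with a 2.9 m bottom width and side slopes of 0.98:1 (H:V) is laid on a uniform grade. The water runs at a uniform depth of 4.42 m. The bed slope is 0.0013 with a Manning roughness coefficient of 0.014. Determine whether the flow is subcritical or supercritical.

subcritical

With bottom width b = 2.9 m and side slope z = 0.98: A = (b + zy)y = (2.9 + 0.98×4.42)×4.42 = 31.96 m²; P = b + 2y√(1+z²) = 2.9 + 2×4.42×1.4 = 15.28 m.
Hydraulic radius R = A/P = 31.96/15.28 = 2.092 m.
V = (1/n) R^(2/3) √S = (1/0.014) × 2.092^(2/3) × √0.0013 = 4.213 m/s. Hydraulic depth D_h = A/T = 31.96/11.56 = 2.764 m.
Froude number Fr = V/√(g·D_h) = 4.213/√(9.81×2.764) = 0.809, which is less than 1, so the flow is subcritical.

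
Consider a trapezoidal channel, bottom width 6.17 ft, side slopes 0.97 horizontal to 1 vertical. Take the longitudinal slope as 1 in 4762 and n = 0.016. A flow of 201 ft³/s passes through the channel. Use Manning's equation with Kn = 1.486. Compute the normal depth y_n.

y_n = 5.9 ft

Manning's equation rearranged: A R^(2/3) = nQ / (1.486·√S) = 0.016 × 201 / (1.486 × √0.00021) = 149.3.
Trying y = 4.13 ft: A R^(2/3) = 74.86 — short.
Trying y = 6.38 ft: A R^(2/3) = 174.5 — over.
Trying y = 5.9 ft: A R^(2/3) = 149.3 — matches.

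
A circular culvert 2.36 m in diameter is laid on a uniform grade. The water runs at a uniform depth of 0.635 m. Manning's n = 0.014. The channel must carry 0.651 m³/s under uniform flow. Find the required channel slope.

S = 0.00035

For a circular section of diameter D = 2.36 m at depth y = 0.635 m, the central angle is θ = 2 arccos(1 − 2y/D) = 2.181 rad. Then A = (D²/8)(θ − sin θ) = 0.9483 m² and P = Dθ/2 = 2.574 m.
Hydraulic radius R = A/P = 0.9483/2.574 = 0.3684 m.
From Manning's equation, S = [nQ / (1 A R^(2/3))]² = [0.014 × 0.651 / (1 × 0.9483 × 0.3684^(2/3))]² = 0.00035.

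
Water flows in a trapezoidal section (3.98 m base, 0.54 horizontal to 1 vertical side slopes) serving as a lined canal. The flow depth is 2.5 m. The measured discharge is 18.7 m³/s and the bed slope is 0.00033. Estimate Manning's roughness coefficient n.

With bottom width b = 3.98 m and side slope z = 0.54: A = (b + zy)y = (3.98 + 0.54×2.5)×2.5 = 13.32 m²; P = b + 2y√(1+z²) = 3.98 + 2×2.5×1.136 = 9.662 m.
Hydraulic radius R = A/P = 13.32/9.662 = 1.379 m.
Rearranging Manning's equation: n = (1/Q) A R^(2/3) S^(1/2) = (1/18.7) × 13.32 × 1.379^(2/3) × √0.00033 = 0.016.

n = 0.016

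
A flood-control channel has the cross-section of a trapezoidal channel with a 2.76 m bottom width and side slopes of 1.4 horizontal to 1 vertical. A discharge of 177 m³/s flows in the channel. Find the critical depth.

y_c = 4.17 m

At critical depth, Q² T / (g A³) = 1, i.e. A³/T = Q²/g = 177²/9.81 = 3194.
Try y = 4.56 m: A³/T = 4669 — too large.
Try y = 3.75 m: A³/T = 2044 — too small.
Try y = 4.17 m: A³/T = 3193 — ≈ 3194.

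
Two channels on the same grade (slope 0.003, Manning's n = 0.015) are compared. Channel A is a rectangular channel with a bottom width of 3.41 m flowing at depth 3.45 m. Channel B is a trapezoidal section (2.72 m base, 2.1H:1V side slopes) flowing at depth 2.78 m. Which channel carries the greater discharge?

channel B

Channel A: Flow area A = b·y = 3.41 × 3.45 = 11.76 m². Wetted perimeter P = b + 2y = 3.41 + 2×3.45 = 10.31 m. Hydraulic radius R = A/P = 11.76/10.31 = 1.141 m. Q_A = (1/0.015)·11.76·1.141^(2/3)·√0.003 = 46.91 m³/s.
Channel B: With bottom width b = 2.72 m and side slope z = 2.1: A = (b + zy)y = (2.72 + 2.1×2.78)×2.78 = 23.79 m²; P = b + 2y√(1+z²) = 2.72 + 2×2.78×2.326 = 15.65 m. Hydraulic radius R = A/P = 23.79/15.65 = 1.52 m. Q_B = (1/0.015)·23.79·1.52^(2/3)·√0.003 = 114.8 m³/s.
Q_A = 46.91 m³/s vs Q_B = 114.8 m³/s, so channel B carries more.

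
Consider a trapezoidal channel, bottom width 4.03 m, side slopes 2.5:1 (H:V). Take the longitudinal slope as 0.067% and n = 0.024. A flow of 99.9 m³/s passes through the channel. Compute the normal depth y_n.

y_n = 3.96 m

Manning's equation rearranged: A R^(2/3) = nQ / (1·√S) = 0.024 × 99.9 / (√0.00067) = 92.63.
At y = 4.42 m: A R^(2/3) = 119.3 — high.
At y = 3.28 m: A R^(2/3) = 60.43 — low.
At y = 3.96 m: A R^(2/3) = 92.62 — ≈ 92.63.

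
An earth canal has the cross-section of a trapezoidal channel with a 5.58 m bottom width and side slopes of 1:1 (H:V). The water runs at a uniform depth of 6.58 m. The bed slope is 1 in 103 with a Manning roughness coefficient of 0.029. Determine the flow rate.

With bottom width b = 5.58 m and side slope z = 1: A = (b + zy)y = (5.58 + 1×6.58)×6.58 = 80.01 m²; P = b + 2y√(1+z²) = 5.58 + 2×6.58×1.414 = 24.19 m.
Hydraulic radius R = A/P = 80.01/24.19 = 3.308 m.
Manning's equation: Q = (1/n) A R^(2/3) S^(1/2) = (1/0.029) × 80.01 × 3.308^(2/3) × 0.009709^(1/2) = 604 m³/s.

Q = 604 m³/s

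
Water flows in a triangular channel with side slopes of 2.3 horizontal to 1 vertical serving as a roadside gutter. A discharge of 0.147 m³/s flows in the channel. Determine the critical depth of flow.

y_c = 0.242 m

At critical depth, Q² T / (g A³) = 1, i.e. A³/T = Q²/g = 0.147²/9.81 = 0.002203.
Try y = 0.294 m: A³/T = 0.00581 — too large.
Try y = 0.206 m: A³/T = 0.0009812 — too small.
Try y = 0.242 m: A³/T = 0.002195 — close enough.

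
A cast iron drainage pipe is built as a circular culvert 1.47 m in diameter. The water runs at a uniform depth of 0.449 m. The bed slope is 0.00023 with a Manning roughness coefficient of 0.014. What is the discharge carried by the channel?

For a circular section of diameter D = 1.47 m at depth y = 0.449 m, the central angle is θ = 2 arccos(1 − 2y/D) = 2.342 rad. Then A = (D²/8)(θ − sin θ) = 0.439 m² and P = Dθ/2 = 1.722 m.
Hydraulic radius R = A/P = 0.439/1.722 = 0.255 m.
Manning's equation: Q = (1/n) A R^(2/3) S^(1/2) = (1/0.014) × 0.439 × 0.255^(2/3) × 0.00023^(1/2) = 0.191 m³/s.

Q = 0.191 m³/s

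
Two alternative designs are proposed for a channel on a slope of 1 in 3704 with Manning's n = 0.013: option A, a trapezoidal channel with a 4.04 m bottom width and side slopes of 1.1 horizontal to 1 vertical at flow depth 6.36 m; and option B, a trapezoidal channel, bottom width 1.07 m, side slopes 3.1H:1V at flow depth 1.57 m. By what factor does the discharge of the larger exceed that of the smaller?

18

Channel A: With bottom width b = 4.04 m and side slope z = 1.1: A = (b + zy)y = (4.04 + 1.1×6.36)×6.36 = 70.19 m²; P = b + 2y√(1+z²) = 4.04 + 2×6.36×1.487 = 22.95 m. Hydraulic radius R = A/P = 70.19/22.95 = 3.058 m. Q_A = (1/0.013)·70.19·3.058^(2/3)·√0.00027 = 186.9 m³/s.
Channel B: With bottom width b = 1.07 m and side slope z = 3.1: A = (b + zy)y = (1.07 + 3.1×1.57)×1.57 = 9.321 m²; P = b + 2y√(1+z²) = 1.07 + 2×1.57×3.257 = 11.3 m. Hydraulic radius R = A/P = 9.321/11.3 = 0.825 m. Q_B = (1/0.013)·9.321·0.825^(2/3)·√0.00027 = 10.36 m³/s.
The larger discharge is 186.9 m³/s and the smaller is 10.36 m³/s; the ratio is 18.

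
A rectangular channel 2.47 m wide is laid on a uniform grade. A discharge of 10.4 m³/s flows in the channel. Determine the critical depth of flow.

For a rectangular channel, critical depth y_c = (q²/g)^(1/3) where q = Q/b = 10.4/2.47 = 4.211 m²/s.
So y_c = (4.211²/9.81)^(1/3) = 1.22 m.

y_c = 1.22 m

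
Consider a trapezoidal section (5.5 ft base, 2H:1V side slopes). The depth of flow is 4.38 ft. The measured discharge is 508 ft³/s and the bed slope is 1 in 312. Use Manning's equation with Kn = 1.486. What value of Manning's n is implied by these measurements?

With bottom width b = 5.5 ft and side slope z = 2: A = (b + zy)y = (5.5 + 2×4.38)×4.38 = 62.46 ft²; P = b + 2y√(1+z²) = 5.5 + 2×4.38×2.236 = 25.09 ft.
Hydraulic radius R = A/P = 62.46/25.09 = 2.49 ft.
Rearranging Manning's equation: n = (1.486/Q) A R^(2/3) S^(1/2) = (1.486/508) × 62.46 × 2.49^(2/3) × √0.003205 = 0.019.

n = 0.019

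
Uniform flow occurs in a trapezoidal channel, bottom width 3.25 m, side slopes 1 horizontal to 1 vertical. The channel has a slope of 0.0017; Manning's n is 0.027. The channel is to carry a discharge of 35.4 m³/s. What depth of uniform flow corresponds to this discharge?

y_n = 2.85 m

Manning's equation rearranged: A R^(2/3) = nQ / (1·√S) = 0.027 × 35.4 / (√0.0017) = 23.18.
At y = 2.05 m: A R^(2/3) = 12.27 — short.
At y = 3.36 m: A R^(2/3) = 32.15 — over.
At y = 2.85 m: A R^(2/3) = 23.15 — matches.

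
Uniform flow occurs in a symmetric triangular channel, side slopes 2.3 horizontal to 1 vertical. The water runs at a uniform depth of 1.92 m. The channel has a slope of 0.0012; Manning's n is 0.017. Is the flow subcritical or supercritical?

subcritical

For a triangular section with side slope z = 2.3: A = zy² = 2.3×1.92² = 8.479 m²; P = 2y√(1+z²) = 2×1.92×2.508 = 9.631 m.
Hydraulic radius R = A/P = 8.479/9.631 = 0.8804 m.
V = (1/n) R^(2/3) √S = (1/0.017) × 0.8804^(2/3) × √0.0012 = 1.872 m/s. Hydraulic depth D_h = A/T = 8.479/8.832 = 0.96 m.
Froude number Fr = V/√(g·D_h) = 1.872/√(9.81×0.96) = 0.61, which is less than 1, so the flow is subcritical.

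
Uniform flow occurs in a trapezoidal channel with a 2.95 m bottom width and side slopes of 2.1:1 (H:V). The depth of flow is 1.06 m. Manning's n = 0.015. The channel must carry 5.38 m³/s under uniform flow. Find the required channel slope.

With bottom width b = 2.95 m and side slope z = 2.1: A = (b + zy)y = (2.95 + 2.1×1.06)×1.06 = 5.487 m²; P = b + 2y√(1+z²) = 2.95 + 2×1.06×2.326 = 7.881 m.
Hydraulic radius R = A/P = 5.487/7.881 = 0.6962 m.
From Manning's equation, S = [nQ / (1 A R^(2/3))]² = [0.015 × 5.38 / (1 × 5.487 × 0.6962^(2/3))]² = 0.000351.

S = 0.000351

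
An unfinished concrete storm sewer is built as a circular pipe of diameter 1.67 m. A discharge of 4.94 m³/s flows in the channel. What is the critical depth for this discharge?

At critical depth, Q² T / (g A³) = 1, i.e. A³/T = Q²/g = 4.94²/9.81 = 2.488.
At y = 1.23 m: A³/T = 3.515 — high.
At y = 0.825 m: A³/T = 0.7512 — low.
At y = 1.13 m: A³/T = 2.512 — close enough.

y_c = 1.13 m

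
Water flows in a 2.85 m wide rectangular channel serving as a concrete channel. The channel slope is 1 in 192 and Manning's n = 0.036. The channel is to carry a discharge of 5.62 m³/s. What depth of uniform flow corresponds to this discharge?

y_n = 1.28 m

Manning's equation rearranged: A R^(2/3) = nQ / (1·√S) = 0.036 × 5.62 / (√0.005208) = 2.803.
Try y = 1.53 m: A R^(2/3) = 3.56 — over.
Try y = 1.28 m: A R^(2/3) = 2.805 — ≈ 2.803.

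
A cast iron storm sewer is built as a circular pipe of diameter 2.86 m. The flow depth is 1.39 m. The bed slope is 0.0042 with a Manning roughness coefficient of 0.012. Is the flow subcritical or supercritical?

supercritical

For a circular section of diameter D = 2.86 m at depth y = 1.39 m, the central angle is θ = 2 arccos(1 − 2y/D) = 3.086 rad. Then A = (D²/8)(θ − sin θ) = 3.098 m² and P = Dθ/2 = 4.412 m.
Hydraulic radius R = A/P = 3.098/4.412 = 0.702 m.
V = (1/n) R^(2/3) √S = (1/0.012) × 0.702^(2/3) × √0.0042 = 4.266 m/s. Hydraulic depth D_h = A/T = 3.098/2.859 = 1.084 m.
Froude number Fr = V/√(g·D_h) = 4.266/√(9.81×1.084) = 1.31, which is greater than 1, so the flow is supercritical.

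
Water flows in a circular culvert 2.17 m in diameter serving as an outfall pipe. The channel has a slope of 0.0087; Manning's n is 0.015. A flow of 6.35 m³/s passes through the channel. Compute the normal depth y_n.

y_n = 0.975 m

Manning's equation rearranged: A R^(2/3) = nQ / (1·√S) = 0.015 × 6.35 / (√0.0087) = 1.021.
Trying y = 1.11 m: A R^(2/3) = 1.278 — too large.
Trying y = 0.822 m: A R^(2/3) = 0.7499 — too small.
Trying y = 0.975 m: A R^(2/3) = 1.022 — matches.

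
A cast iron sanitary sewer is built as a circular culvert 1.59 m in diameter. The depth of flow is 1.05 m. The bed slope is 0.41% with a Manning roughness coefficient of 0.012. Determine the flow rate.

Q = 4.43 m³/s

For a circular section of diameter D = 1.59 m at depth y = 1.05 m, the central angle is θ = 2 arccos(1 − 2y/D) = 3.795 rad. Then A = (D²/8)(θ − sin θ) = 1.391 m² and P = Dθ/2 = 3.017 m.
Hydraulic radius R = A/P = 1.391/3.017 = 0.4611 m.
Manning's equation: Q = (1/n) A R^(2/3) S^(1/2) = (1/0.012) × 1.391 × 0.4611^(2/3) × 0.0041^(1/2) = 4.43 m³/s.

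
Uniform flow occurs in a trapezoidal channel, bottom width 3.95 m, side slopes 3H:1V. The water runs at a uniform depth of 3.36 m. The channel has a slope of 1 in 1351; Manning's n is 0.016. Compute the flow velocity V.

V = 2.58 m/s

With bottom width b = 3.95 m and side slope z = 3: A = (b + zy)y = (3.95 + 3×3.36)×3.36 = 47.14 m²; P = b + 2y√(1+z²) = 3.95 + 2×3.36×3.162 = 25.2 m.
Hydraulic radius R = A/P = 47.14/25.2 = 1.871 m.
From Manning's equation, V = (1/n) R^(2/3) S^(1/2) = (1/0.016) × 1.871^(2/3) × 0.0007402^(1/2) = 2.58 m/s.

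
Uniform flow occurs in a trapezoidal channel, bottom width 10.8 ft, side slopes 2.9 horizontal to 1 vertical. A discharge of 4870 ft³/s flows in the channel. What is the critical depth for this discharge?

y_c = 9.51 ft

At critical depth, Q² T / (g A³) = 1, i.e. A³/T = Q²/g = 4870²/32.2 = 736500.
Trying y = 7.05 ft: A³/T = 206800 — low.
Trying y = 11.6 ft: A³/T = 1755000 — high.
Trying y = 9.51 ft: A³/T = 737100 — close enough.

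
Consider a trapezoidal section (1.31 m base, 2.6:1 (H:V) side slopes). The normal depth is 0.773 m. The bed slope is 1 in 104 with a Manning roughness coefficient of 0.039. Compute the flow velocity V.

With bottom width b = 1.31 m and side slope z = 2.6: A = (b + zy)y = (1.31 + 2.6×0.773)×0.773 = 2.566 m²; P = b + 2y√(1+z²) = 1.31 + 2×0.773×2.786 = 5.617 m.
Hydraulic radius R = A/P = 2.566/5.617 = 0.4569 m.
From Manning's equation, V = (1/n) R^(2/3) S^(1/2) = (1/0.039) × 0.4569^(2/3) × 0.009615^(1/2) = 1.49 m/s.

V = 1.49 m/s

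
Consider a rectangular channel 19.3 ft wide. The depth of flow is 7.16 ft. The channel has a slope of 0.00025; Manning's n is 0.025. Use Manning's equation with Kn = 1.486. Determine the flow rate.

Q = 333 ft³/s

Flow area A = b·y = 19.3 × 7.16 = 138.2 ft². Wetted perimeter P = b + 2y = 19.3 + 2×7.16 = 33.62 ft.
Hydraulic radius R = A/P = 138.2/33.62 = 4.11 ft.
Manning's equation: Q = (1.486/n) A R^(2/3) S^(1/2) = (1.486/0.025) × 138.2 × 4.11^(2/3) × 0.00025^(1/2) = 333 ft³/s.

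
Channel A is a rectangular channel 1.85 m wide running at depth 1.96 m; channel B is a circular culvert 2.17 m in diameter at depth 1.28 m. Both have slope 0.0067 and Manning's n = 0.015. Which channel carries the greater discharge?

Channel A: Flow area A = b·y = 1.85 × 1.96 = 3.626 m². Wetted perimeter P = b + 2y = 1.85 + 2×1.96 = 5.77 m. Hydraulic radius R = A/P = 3.626/5.77 = 0.6284 m. Q_A = (1/0.015)·3.626·0.6284^(2/3)·√0.0067 = 14.52 m³/s.
Channel B: For a circular section of diameter D = 2.17 m at depth y = 1.28 m, the central angle is θ = 2 arccos(1 − 2y/D) = 3.503 rad. Then A = (D²/8)(θ − sin θ) = 2.27 m² and P = Dθ/2 = 3.801 m. Hydraulic radius R = A/P = 2.27/3.801 = 0.5973 m. Q_B = (1/0.015)·2.27·0.5973^(2/3)·√0.0067 = 8.785 m³/s.
Q_A = 14.52 m³/s vs Q_B = 8.785 m³/s, so channel A carries more.

channel A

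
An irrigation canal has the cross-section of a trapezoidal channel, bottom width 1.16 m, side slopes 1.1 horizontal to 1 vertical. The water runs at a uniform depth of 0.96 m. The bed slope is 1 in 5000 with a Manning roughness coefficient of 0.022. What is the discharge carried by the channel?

With bottom width b = 1.16 m and side slope z = 1.1: A = (b + zy)y = (1.16 + 1.1×0.96)×0.96 = 2.127 m²; P = b + 2y√(1+z²) = 1.16 + 2×0.96×1.487 = 4.014 m.
Hydraulic radius R = A/P = 2.127/4.014 = 0.5299 m.
Manning's equation: Q = (1/n) A R^(2/3) S^(1/2) = (1/0.022) × 2.127 × 0.5299^(2/3) × 0.0002^(1/2) = 0.896 m³/s.

Q = 0.896 m³/s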